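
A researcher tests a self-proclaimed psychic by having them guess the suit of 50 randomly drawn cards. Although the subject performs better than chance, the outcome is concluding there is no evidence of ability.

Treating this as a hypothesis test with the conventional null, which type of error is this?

Type II error

The null hypothesis here is that the subject is guessing at random (p = 1/4).
'Concluding there is no evidence of ability' corresponds to failing to reject H₀.
H₀ was not rejected but H₀ is false — a Type II error (false negative).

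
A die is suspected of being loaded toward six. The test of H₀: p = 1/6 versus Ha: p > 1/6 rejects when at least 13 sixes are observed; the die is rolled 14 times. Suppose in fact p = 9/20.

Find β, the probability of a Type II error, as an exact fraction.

1637985675869982373/1638400000000000000

β = P(fail to reject H₀ | Ha true) = P(S ≤ 12 | p = 9/20), S ~ Binomial(14, 9/20).
Equivalently, β = 1 − P(S ≥ 13) = 1637985675869982373/1638400000000000000.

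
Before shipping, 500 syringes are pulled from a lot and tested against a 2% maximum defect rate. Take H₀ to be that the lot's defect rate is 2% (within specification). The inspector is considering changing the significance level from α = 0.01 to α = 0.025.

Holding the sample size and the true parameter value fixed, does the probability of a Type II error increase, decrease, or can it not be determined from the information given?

It decreases.

A larger α widens the rejection region, so when the alternative is true more outcomes lead to rejection — failing to reject becomes less likely.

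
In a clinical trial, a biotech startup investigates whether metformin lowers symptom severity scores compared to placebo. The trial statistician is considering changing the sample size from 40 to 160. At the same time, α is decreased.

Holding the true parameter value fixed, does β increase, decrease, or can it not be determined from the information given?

Cannot be determined from the information given.

The first change alone would make β decrease; the second alone would make β increase. Which effect dominates depends on the magnitudes, which are not given.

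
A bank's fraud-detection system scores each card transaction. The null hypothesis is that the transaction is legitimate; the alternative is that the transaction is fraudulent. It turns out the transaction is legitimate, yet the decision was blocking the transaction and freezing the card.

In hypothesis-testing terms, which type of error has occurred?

'Blocking the transaction and freezing the card' corresponds to rejecting H₀.
H₀ was rejected but H₀ is true — a Type I error (false positive).

Type I error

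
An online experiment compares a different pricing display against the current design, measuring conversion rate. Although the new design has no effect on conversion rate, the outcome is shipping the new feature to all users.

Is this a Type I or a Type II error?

The null hypothesis here is that the new design has no effect on conversion rate.
'Shipping the new feature to all users' corresponds to rejecting H₀.
H₀ was rejected but H₀ is true — a Type I error (false positive).

Type I error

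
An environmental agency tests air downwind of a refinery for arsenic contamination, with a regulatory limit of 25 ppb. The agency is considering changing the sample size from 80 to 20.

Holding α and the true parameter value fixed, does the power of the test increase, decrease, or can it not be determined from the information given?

It decreases.

With less data the test statistic is noisier; under Ha, more outcomes land inside the acceptance region.
Since power = 1 − β and β increases, power decreases.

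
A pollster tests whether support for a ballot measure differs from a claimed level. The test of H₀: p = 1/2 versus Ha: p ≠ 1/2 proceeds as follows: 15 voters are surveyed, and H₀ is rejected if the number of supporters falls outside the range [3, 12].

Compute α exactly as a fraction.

121/16384

The significance level is the null-hypothesis probability of the rejection region {≤2} ∪ {≥13}.
By symmetry, α = 2·P(Y ≤ 2) = 2·(1 + 15 + 105)/32768 = 242/32768 = 121/16384.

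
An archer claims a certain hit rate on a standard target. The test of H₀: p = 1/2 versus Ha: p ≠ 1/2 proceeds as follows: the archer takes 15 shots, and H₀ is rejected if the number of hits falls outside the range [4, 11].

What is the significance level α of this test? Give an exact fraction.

The significance level is the null-hypothesis probability of the rejection region {≤3} ∪ {≥12}.
The two tails are symmetric, so α = 2·(1 + 15 + 105 + 455)/2^15 = 1152/32768 = 9/256.

9/256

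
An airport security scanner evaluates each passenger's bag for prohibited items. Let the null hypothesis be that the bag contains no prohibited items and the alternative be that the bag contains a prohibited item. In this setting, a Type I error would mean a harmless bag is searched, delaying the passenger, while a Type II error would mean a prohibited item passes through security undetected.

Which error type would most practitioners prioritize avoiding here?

Type II error

The Type II consequence (a prohibited item passes through security undetected) is more severe than the Type I consequence (a harmless bag is searched, delaying the passenger).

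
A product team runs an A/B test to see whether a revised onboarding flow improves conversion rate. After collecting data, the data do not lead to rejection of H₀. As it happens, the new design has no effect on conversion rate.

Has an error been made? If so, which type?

The conventional null hypothesis here is that the new design has no effect on conversion rate.
The test retained a true H₀ — the decision matches the true state.

No error (correct decision).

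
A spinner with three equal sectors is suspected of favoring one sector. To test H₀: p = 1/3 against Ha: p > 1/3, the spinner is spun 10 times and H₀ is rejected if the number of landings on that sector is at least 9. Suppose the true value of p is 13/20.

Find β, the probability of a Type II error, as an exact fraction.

9359826552041/10240000000000

β = P(fail to reject H₀ | Ha true) = P(Y ≤ 8 | p = 13/20), Y ~ Binomial(10, 13/20).
Adding the binomial probabilities P(Y=0)+…+P(Y=8) at p = 13/20 gives 9359826552041/10240000000000.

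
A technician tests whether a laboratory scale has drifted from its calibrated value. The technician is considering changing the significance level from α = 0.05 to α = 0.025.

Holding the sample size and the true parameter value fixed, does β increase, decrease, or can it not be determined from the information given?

It increases.

Tightening α shrinks the rejection region. When Ha holds, fewer sample outcomes clear the stricter threshold, so more fall in the acceptance region.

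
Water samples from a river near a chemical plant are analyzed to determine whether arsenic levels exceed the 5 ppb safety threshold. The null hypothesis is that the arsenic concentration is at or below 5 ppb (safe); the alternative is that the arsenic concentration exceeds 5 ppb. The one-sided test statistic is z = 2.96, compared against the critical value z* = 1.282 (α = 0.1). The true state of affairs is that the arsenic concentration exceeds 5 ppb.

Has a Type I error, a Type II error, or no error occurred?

Neither — the decision is correct.

Since z = 2.96 > z* = 1.282, H₀ is rejected.
H₀ is false (actually the arsenic concentration exceeds 5 ppb).
The decision matches the true state — no error.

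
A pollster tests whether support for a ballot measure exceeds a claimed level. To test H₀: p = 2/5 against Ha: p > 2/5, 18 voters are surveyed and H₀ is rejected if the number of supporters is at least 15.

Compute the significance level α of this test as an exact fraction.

α = P(reject H₀ | H₀ true) = P(Y ≥ 15 | p = 2/5), with Y ~ Binomial(18, 2/5).
Summing C(18,j)(2/5)^j(3/5)^{18−j} for j = 15,…,18 gives 163905536/762939453125.

163905536/762939453125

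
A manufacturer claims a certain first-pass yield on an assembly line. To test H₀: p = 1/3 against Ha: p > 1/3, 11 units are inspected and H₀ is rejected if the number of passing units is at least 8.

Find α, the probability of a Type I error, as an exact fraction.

α = P(reject H₀ | H₀ true) = P(S ≥ 8 | p = 1/3), with S ~ Binomial(11, 1/3).
P(S ≥ 8) = Σ_{j=8}^{11} C(11,j)·(1/3)^j·(2/3)^{11-j} = 521/59049.

521/59049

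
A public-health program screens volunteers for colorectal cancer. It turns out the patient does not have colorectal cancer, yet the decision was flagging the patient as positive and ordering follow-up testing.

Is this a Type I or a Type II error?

The null hypothesis here is that the patient does not have colorectal cancer.
'Flagging the patient as positive and ordering follow-up testing' corresponds to rejecting H₀.
H₀ was rejected but H₀ is true — a Type I error (false positive).

Type I error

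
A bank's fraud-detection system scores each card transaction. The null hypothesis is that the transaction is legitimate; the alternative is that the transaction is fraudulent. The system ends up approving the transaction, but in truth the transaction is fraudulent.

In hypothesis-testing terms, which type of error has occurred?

'Approving the transaction' corresponds to failing to reject H₀.
H₀ was not rejected but H₀ is false — a Type II error (false negative).

Type II error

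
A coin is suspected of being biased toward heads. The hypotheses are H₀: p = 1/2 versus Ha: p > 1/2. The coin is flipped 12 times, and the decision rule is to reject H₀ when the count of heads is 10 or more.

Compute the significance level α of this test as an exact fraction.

Under H₀, S ~ Binomial(12, 1/2), and α = P(S ≥ 10).
That's C(12,10) + C(12,11) + C(12,12) over 2^12, i.e. (66 + 12 + 1)/4096 = 79/4096.

79/4096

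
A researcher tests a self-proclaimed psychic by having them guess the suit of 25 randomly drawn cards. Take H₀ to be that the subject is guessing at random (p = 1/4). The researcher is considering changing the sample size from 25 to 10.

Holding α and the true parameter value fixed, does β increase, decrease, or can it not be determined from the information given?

With less data the test statistic is noisier; under Ha, more outcomes land inside the acceptance region.

It increases.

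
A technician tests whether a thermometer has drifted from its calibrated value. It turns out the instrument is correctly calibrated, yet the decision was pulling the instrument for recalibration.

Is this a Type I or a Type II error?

Type I error

The null hypothesis here is that the instrument is correctly calibrated.
'Pulling the instrument for recalibration' corresponds to rejecting H₀.
H₀ was rejected but H₀ is true — a Type I error (false positive).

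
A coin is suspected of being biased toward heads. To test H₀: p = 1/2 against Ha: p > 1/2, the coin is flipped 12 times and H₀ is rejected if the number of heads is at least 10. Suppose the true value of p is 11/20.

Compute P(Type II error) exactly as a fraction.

784677287856069/819200000000000

β = P(fail to reject H₀ | Ha true) = P(X ≤ 9 | p = 11/20), X ~ Binomial(12, 11/20).
Equivalently, β = 1 − P(X ≥ 10) = 784677287856069/819200000000000.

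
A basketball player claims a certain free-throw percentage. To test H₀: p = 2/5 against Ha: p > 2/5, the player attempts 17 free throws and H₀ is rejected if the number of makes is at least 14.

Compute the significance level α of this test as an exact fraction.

The Type I error probability is α = P(Y ≥ 14) computed under H₀, where Y ~ Binomial(17, 2/5).
Summing C(17,j)(2/5)^j(3/5)^{17−j} for j = 14,…,17 gives 68878336/152587890625.

68878336/152587890625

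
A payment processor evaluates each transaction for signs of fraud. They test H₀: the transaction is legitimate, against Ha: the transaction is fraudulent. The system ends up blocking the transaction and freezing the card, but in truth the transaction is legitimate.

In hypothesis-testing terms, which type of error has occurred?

Type I error

'Blocking the transaction and freezing the card' corresponds to rejecting H₀.
H₀ was rejected but H₀ is true — a Type I error (false positive).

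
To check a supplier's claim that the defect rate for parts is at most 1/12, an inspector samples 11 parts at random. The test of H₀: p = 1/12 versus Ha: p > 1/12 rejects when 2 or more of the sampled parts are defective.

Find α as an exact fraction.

86192514733/371504185344

α = P(reject H₀ | H₀ true) = P(Y ≥ 2 | p = 1/12), Y ~ Binomial(11, 1/12).
α = 1 − P(Y ≤ 1) = 1 − 285311670611/371504185344 = 86192514733/371504185344.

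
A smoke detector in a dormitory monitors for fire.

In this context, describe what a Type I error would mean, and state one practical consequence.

A Type I error would mean concluding that there is a fire when in fact there is no fire. Consequence: the building is evacuated for a false alarm, disrupting work.

With the conventional null hypothesis that there is no fire:
A Type I error is rejecting H₀ when H₀ is true.
Here that means sounding the alarm and evacuating the building when actually there is no fire.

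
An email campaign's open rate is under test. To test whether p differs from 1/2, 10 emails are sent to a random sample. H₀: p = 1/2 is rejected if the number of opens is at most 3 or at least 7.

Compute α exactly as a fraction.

11/32

The significance level is the null-hypothesis probability of the rejection region {≤3} ∪ {≥7}.
Each tail has probability (1 + 10 + 45 + 120)/1024; doubling gives α = 352/1024 = 11/32.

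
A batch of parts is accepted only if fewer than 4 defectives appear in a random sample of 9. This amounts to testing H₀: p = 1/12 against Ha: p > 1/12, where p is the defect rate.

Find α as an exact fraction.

5563363/1289945088

Under H₀, Y ~ Binomial(9, 1/12); the Type I error rate is P(Y ≥ 4).
α = 1 − P(Y ≤ 3) = 1 − 1284381725/1289945088 = 5563363/1289945088.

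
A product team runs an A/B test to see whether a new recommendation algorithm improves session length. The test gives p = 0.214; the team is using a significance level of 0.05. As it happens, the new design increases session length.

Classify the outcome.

The conventional null hypothesis is that the new design has no effect on session length.
Since p = 0.214 ≥ α = 0.05, H₀ is not rejected.
H₀ is false (actually the new design increases session length).
Failing to reject a false H₀ is a Type II error.

Type II error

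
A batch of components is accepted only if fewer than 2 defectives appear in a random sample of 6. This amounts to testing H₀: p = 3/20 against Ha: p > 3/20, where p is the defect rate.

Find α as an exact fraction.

2861001/12800000

The significance level is the probability, assuming p = 3/20, of seeing 2 or more defectives in 6 draws.
Via the complement, α = 1 − Σ_{j=0}^{1} C(6,j)(3/20)^j(17/20)^{6-j} = 2861001/12800000.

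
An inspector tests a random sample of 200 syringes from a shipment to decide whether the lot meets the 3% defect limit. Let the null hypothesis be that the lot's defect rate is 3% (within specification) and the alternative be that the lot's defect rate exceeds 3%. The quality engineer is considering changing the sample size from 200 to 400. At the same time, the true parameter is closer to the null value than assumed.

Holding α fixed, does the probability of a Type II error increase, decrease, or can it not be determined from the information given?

The first change alone would make β decrease; the second alone would make β increase. Which effect dominates depends on the magnitudes, which are not given.

Cannot be determined from the information given.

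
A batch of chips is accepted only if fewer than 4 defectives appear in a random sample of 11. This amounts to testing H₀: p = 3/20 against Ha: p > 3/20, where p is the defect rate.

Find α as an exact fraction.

The significance level is the probability, assuming p = 3/20, of seeing 4 or more defectives in 11 draws.
α = 1 − P(X ≤ 3) = 1 − 4764442332203/5120000000000 = 355557667797/5120000000000.

355557667797/5120000000000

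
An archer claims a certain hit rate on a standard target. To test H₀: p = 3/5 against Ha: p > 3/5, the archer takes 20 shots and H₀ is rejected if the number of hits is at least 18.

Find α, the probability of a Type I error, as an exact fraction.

344416814721/95367431640625

Under H₀, K ~ Binomial(20, 3/5), and α = P(K ≥ 18).
P(K ≥ 18) = Σ_{j=18}^{20} C(20,j)·(3/5)^j·(2/5)^{20-j} = 344416814721/95367431640625.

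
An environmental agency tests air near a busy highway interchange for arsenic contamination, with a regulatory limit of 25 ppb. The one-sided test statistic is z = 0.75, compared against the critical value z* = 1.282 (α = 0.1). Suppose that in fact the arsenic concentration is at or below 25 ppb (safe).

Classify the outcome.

No error — this is a correct decision.

The conventional null hypothesis is that the arsenic concentration is at or below 25 ppb (safe).
Since z = 0.75 ≤ z* = 1.282, H₀ is not rejected.
H₀ is true (actually the arsenic concentration is at or below 25 ppb (safe)).
The decision matches the true state — no error.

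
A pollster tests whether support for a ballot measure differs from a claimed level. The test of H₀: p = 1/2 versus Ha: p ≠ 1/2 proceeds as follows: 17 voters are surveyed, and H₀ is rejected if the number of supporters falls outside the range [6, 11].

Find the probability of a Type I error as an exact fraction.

4701/32768

The significance level is the null-hypothesis probability of the rejection region {≤5} ∪ {≥12}.
The two tails are symmetric, so α = 2·(1 + 17 + 136 + 680 + 2380 + 6188)/2^17 = 18804/131072 = 4701/32768.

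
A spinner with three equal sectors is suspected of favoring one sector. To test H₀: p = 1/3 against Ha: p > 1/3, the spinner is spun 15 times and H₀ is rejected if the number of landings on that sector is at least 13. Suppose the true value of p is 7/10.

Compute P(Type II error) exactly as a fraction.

873172285377237/1000000000000000

β = P(fail to reject H₀ | Ha true) = P(S ≤ 12 | p = 7/10), S ~ Binomial(15, 7/10).
Equivalently, β = 1 − P(S ≥ 13) = 873172285377237/1000000000000000.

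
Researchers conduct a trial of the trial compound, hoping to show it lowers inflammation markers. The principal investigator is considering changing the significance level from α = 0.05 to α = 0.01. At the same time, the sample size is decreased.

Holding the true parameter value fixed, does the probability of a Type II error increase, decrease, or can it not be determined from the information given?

A smaller α moves the rejection region further into the tail. With the alternative true, more outcomes now fall outside the rejection region, so failing to reject becomes more likely. With less data the test statistic is noisier; under Ha, more outcomes land inside the acceptance region. Both changes push β in the same direction.

It increases.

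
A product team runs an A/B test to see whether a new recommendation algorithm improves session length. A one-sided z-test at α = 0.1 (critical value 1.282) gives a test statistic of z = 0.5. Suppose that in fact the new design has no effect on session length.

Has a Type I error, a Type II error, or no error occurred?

The conventional null hypothesis is that the new design has no effect on session length.
Since z = 0.5 ≤ z* = 1.282, H₀ is not rejected.
H₀ is true (actually the new design has no effect on session length).
The decision matches the true state — no error.

Neither — the decision is correct.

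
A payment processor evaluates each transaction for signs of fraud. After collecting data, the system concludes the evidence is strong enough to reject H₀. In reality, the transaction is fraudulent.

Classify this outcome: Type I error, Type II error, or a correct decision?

The conventional null hypothesis here is that the transaction is legitimate.
The test rejected a false H₀ — the decision matches the true state.

No error — this is a correct decision.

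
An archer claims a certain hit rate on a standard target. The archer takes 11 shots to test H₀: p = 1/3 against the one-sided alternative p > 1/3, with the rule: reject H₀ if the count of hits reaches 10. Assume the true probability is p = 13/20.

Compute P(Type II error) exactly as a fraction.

A Type II error is failing to reject when Ha holds: with p = 13/20, β = P(Y ≤ 9).
Adding the binomial probabilities P(Y=0)+…+P(Y=9) at p = 13/20 gives 19239273573359/20480000000000.

19239273573359/20480000000000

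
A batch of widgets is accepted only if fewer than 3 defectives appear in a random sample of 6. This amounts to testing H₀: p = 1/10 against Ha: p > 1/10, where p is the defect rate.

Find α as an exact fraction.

317/20000

Under H₀, K ~ Binomial(6, 1/10); the Type I error rate is P(K ≥ 3).
Via the complement, α = 1 − Σ_{j=0}^{2} C(6,j)(1/10)^j(9/10)^{6-j} = 317/20000.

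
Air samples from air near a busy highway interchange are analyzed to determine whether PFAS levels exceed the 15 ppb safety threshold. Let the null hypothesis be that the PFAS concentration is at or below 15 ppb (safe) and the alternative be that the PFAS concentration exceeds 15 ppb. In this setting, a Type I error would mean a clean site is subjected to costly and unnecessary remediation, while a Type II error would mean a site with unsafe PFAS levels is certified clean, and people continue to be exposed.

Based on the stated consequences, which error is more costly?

The Type II consequence (a site with unsafe PFAS levels is certified clean, and people continue to be exposed) is more severe than the Type I consequence (a clean site is subjected to costly and unnecessary remediation).

Type II error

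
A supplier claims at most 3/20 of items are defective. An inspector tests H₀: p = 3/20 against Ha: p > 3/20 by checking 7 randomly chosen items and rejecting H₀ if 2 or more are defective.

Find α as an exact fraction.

Under H₀, X ~ Binomial(7, 3/20); the Type I error rate is P(X ≥ 2).
Computing the lower-tail complement: 1 − 458613811/640000000 = 181386189/640000000.

181386189/640000000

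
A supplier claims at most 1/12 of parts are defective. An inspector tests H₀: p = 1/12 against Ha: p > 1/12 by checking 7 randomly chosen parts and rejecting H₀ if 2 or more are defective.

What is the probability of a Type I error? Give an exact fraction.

219095/1990656

α = P(reject H₀ | H₀ true) = P(K ≥ 2 | p = 1/12), K ~ Binomial(7, 1/12).
α = 1 − P(K ≤ 1) = 1 − 1771561/1990656 = 219095/1990656.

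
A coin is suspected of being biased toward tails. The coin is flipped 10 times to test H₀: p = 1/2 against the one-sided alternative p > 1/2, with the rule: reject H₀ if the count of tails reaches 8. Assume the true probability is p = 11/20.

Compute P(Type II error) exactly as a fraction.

2305127290491/2560000000000

A Type II error is failing to reject when Ha holds: with p = 11/20, β = P(K ≤ 7).
Summing C(10,j)·(11/20)^j·(9/20)^{10-j} for j = 0..7 gives 2305127290491/2560000000000.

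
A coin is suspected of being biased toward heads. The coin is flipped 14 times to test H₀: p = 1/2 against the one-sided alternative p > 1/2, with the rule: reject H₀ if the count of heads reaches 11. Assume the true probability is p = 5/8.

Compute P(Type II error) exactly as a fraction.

1830419739927/2199023255552

A Type II error is failing to reject when Ha holds: with p = 5/8, β = P(X ≤ 10).
Summing C(14,j)·(5/8)^j·(3/8)^{14-j} for j = 0..10 gives 1830419739927/2199023255552.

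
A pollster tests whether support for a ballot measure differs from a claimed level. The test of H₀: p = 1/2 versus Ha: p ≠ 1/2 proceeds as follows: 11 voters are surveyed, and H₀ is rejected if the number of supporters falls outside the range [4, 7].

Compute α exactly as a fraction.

The significance level is the null-hypothesis probability of the rejection region {≤3} ∪ {≥8}.
Each tail has probability (1 + 11 + 55 + 165)/2048; doubling gives α = 464/2048 = 29/128.

29/128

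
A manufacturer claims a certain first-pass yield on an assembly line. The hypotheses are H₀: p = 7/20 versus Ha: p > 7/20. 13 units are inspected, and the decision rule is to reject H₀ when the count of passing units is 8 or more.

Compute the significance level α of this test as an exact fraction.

Under H₀, Y ~ Binomial(13, 7/20), and α = P(Y ≥ 8).
P(Y ≥ 8) = Σ_{j=8}^{13} C(13,j)·(7/20)^j·(13/20)^{13-j} = 29568684698777/640000000000000.

29568684698777/640000000000000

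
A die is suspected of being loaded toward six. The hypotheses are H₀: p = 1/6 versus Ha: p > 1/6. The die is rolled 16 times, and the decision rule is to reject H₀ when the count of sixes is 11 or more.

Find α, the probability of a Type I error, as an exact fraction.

4953527/940369969152

Under H₀, Y ~ Binomial(16, 1/6), and α = P(Y ≥ 11).
Adding the binomial terms for j = 11 through 16 with p = 1/6 yields 4953527/940369969152.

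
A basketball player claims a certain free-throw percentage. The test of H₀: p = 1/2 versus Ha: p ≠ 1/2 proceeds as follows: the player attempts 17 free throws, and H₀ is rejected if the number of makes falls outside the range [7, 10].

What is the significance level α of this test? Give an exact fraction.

Under H₀, Y ~ Binomial(17, 1/2); α is the probability of landing in either tail, P(Y ≤ 6) + P(Y ≥ 11).
By symmetry, α = 2·P(Y ≤ 6) = 2·(1 + 17 + 136 + 680 + 2380 + 6188 + 12376)/131072 = 43556/131072 = 10889/32768.

10889/32768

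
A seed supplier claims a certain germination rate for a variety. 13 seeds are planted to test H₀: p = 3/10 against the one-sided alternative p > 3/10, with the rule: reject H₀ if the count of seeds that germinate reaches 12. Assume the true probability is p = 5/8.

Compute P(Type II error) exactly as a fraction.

134753406597/137438953472

β = P(fail to reject H₀ | Ha true) = P(Y ≤ 11 | p = 5/8), Y ~ Binomial(13, 5/8).
Adding the binomial probabilities P(Y=0)+…+P(Y=11) at p = 5/8 gives 134753406597/137438953472.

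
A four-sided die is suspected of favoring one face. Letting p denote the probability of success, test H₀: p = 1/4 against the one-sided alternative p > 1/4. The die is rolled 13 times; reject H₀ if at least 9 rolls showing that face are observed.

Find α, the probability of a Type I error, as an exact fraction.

The Type I error probability is α = P(K ≥ 9) computed under H₀, where K ~ Binomial(13, 1/4).
P(K ≥ 9) = Σ_{j=9}^{13} C(13,j)·(1/4)^j·(3/4)^{13-j} = 66379/67108864.

66379/67108864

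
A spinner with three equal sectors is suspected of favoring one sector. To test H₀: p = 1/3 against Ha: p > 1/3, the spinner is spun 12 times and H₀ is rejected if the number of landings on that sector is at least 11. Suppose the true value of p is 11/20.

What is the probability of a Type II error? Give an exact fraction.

β = P(fail to reject H₀ | Ha true) = P(K ≤ 10 | p = 11/20), K ~ Binomial(12, 11/20).
Equivalently, β = 1 − P(K ≥ 11) = 4062047911197291/4096000000000000.

4062047911197291/4096000000000000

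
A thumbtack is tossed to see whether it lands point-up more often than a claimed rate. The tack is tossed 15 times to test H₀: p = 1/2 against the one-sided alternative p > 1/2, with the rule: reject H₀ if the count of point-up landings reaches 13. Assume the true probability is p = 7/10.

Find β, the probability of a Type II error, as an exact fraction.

A Type II error is failing to reject when Ha holds: with p = 7/10, β = P(Y ≤ 12).
Equivalently, β = 1 − P(Y ≥ 13) = 873172285377237/1000000000000000.

873172285377237/1000000000000000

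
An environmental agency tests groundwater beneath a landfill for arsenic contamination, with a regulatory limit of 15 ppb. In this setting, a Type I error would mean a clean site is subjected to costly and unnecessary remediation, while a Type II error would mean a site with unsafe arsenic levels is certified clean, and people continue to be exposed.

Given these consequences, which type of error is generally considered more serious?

The Type II consequence (a site with unsafe arsenic levels is certified clean, and people continue to be exposed) is more severe than the Type I consequence (a clean site is subjected to costly and unnecessary remediation).

Type II error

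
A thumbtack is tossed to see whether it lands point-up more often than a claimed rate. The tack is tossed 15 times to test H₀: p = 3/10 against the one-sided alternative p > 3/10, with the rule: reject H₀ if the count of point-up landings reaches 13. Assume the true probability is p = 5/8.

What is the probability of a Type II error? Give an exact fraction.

33725631854457/35184372088832

β = P(fail to reject H₀ | Ha true) = P(Y ≤ 12 | p = 5/8), Y ~ Binomial(15, 5/8).
Adding the binomial probabilities P(Y=0)+…+P(Y=12) at p = 5/8 gives 33725631854457/35184372088832.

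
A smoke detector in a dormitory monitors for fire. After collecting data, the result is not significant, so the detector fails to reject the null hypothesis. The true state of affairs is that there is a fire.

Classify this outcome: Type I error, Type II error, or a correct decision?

The conventional null hypothesis here is that there is no fire.
H₀ was not rejected, but H₀ is actually false.
Failing to reject a false null hypothesis is a Type II error (false negative).

Type II error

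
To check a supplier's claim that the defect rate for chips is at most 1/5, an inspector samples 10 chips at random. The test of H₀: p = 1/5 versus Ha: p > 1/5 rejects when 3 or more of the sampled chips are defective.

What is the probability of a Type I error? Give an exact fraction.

3146489/9765625

Under H₀, K ~ Binomial(10, 1/5); the Type I error rate is P(K ≥ 3).
Via the complement, α = 1 − Σ_{j=0}^{2} C(10,j)(1/5)^j(4/5)^{10-j} = 3146489/9765625.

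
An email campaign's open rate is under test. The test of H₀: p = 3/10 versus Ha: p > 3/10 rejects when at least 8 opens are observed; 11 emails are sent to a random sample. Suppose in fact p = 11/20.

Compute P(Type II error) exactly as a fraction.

Under the alternative p = 11/20, Y ~ Binomial(11, 11/20); β is the probability the test does not reject, P(Y < 8).
Equivalently, β = 1 − P(Y ≥ 8) = 828290341647/1024000000000.

828290341647/1024000000000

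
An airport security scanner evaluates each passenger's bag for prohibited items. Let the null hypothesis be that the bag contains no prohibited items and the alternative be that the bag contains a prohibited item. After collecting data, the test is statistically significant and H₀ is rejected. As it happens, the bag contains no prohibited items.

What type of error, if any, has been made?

H₀ was rejected, but H₀ is actually true.
Rejecting a true null hypothesis is a Type I error (false positive).

Type I error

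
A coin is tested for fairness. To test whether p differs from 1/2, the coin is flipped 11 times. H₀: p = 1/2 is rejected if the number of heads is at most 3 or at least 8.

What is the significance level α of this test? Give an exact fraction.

α = P(Y ≤ 3 or Y ≥ 8 | p = 1/2), Y ~ Binomial(11, 1/2).
Each tail has probability (1 + 11 + 55 + 165)/2048; doubling gives α = 464/2048 = 29/128.

29/128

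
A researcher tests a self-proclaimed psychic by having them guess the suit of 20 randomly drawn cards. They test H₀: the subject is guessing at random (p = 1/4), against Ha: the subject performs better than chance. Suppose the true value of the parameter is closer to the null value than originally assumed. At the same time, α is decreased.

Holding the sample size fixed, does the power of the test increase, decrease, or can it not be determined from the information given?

It decreases.

When the true parameter is near the null value, the test has a harder time distinguishing Ha from H₀. Tightening α shrinks the rejection region. When Ha holds, fewer sample outcomes clear the stricter threshold, so more fall in the acceptance region. Both changes push β in the same direction.
Since power = 1 − β and β increases, power decreases.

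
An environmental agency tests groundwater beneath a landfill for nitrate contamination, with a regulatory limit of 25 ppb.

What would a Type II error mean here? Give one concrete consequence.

With the conventional null hypothesis that the nitrate concentration is at or below 25 ppb (safe):
A Type II error is failing to reject H₀ when H₀ is false.
Here that means certifying the site as safe when actually the nitrate concentration exceeds 25 ppb.

A Type II error would mean concluding that the nitrate concentration is at or below 25 ppb (safe) (or at least failing to establish that the nitrate concentration exceeds 25 ppb) when in fact the nitrate concentration exceeds 25 ppb. Consequence: a site with unsafe nitrate levels is certified clean, and people continue to be exposed.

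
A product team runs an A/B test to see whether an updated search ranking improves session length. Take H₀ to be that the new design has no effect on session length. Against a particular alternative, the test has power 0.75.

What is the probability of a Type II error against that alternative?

0.25

Power = 1 − β, so β = 1 − 0.75 = 0.25.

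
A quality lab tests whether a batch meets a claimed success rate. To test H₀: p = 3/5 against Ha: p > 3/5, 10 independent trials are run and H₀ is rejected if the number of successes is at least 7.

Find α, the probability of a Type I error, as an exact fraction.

The Type I error probability is α = P(S ≥ 7) computed under H₀, where S ~ Binomial(10, 3/5).
Adding the binomial terms for j = 7 through 10 with p = 3/5 yields 3733209/9765625.

3733209/9765625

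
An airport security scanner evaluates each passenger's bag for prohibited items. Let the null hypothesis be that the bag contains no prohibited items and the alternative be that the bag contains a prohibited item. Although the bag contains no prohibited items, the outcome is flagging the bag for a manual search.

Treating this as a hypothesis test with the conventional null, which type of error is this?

'Flagging the bag for a manual search' corresponds to rejecting H₀.
H₀ was rejected but H₀ is true — a Type I error (false positive).

Type I error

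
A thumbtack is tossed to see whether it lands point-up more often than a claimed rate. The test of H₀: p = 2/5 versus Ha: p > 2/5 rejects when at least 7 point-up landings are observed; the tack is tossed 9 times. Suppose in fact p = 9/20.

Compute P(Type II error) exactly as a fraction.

30407271323/32000000000

A Type II error is failing to reject when Ha holds: with p = 9/20, β = P(X ≤ 6).
Equivalently, β = 1 − P(X ≥ 7) = 30407271323/32000000000.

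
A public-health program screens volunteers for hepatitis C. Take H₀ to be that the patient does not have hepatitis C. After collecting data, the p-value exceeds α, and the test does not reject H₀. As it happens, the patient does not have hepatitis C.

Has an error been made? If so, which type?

The test retained a true H₀ — the decision matches the true state.

No error — this is a correct decision.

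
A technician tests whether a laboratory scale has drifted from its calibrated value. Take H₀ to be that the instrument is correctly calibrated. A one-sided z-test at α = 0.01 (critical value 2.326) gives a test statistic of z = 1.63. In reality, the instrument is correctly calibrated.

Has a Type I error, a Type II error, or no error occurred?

Neither — the decision is correct.

Since z = 1.63 ≤ z* = 2.326, H₀ is not rejected.
H₀ is true (actually the instrument is correctly calibrated).
The decision matches the true state — no error.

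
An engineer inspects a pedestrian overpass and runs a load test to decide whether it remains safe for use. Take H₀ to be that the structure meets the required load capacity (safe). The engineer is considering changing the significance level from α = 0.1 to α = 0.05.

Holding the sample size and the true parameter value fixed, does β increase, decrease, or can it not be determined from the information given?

It increases.

A smaller α moves the rejection region further into the tail. With the alternative true, more outcomes now fall outside the rejection region, so failing to reject becomes more likely.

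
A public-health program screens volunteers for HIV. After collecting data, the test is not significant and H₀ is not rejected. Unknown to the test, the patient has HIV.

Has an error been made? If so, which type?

Type II error

The conventional null hypothesis here is that the patient does not have HIV.
H₀ was not rejected, but H₀ is actually false.
Failing to reject a false null hypothesis is a Type II error (false negative).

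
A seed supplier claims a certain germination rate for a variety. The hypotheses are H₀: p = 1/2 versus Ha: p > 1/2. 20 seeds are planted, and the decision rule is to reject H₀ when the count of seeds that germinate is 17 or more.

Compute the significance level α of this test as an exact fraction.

Under H₀, Y ~ Binomial(20, 1/2), and α = P(Y ≥ 17).
P(Y ≥ 17) = [C(20,17) + C(20,18) + C(20,19) + C(20,20)] / 2^20 = (1140 + 190 + 20 + 1) / 1048576 = 1351/1048576.

1351/1048576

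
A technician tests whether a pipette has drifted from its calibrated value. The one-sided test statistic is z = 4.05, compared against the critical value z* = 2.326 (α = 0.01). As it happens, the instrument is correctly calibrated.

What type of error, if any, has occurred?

The conventional null hypothesis is that the instrument is correctly calibrated.
Since z = 4.05 > z* = 2.326, H₀ is rejected.
H₀ is true (actually the instrument is correctly calibrated).
Rejecting a true H₀ is a Type I error.

Type I error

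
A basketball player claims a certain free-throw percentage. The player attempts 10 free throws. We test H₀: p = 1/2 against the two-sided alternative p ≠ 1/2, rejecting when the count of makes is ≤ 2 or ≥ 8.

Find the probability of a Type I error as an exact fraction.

7/64

Under H₀, Y ~ Binomial(10, 1/2); α is the probability of landing in either tail, P(Y ≤ 2) + P(Y ≥ 8).
By symmetry, α = 2·P(Y ≤ 2) = 2·(1 + 10 + 45)/1024 = 112/1024 = 7/64.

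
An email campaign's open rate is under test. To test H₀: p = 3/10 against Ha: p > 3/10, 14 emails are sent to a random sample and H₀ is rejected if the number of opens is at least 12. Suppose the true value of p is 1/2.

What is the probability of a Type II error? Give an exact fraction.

β = P(fail to reject H₀ | Ha true) = P(K ≤ 11 | p = 1/2), K ~ Binomial(14, 1/2).
Adding the binomial probabilities P(K=0)+…+P(K=11) at p = 1/2 gives 8139/8192.

8139/8192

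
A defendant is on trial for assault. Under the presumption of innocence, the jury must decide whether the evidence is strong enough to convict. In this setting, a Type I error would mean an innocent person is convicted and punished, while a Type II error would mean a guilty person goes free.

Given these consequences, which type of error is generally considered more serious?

Type I error

The Type I consequence (an innocent person is convicted and punished) is more severe than the Type II consequence (a guilty person goes free).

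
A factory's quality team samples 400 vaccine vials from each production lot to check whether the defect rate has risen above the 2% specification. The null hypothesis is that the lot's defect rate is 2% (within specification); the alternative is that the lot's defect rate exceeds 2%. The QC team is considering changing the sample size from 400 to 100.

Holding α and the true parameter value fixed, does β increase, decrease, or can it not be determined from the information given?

Reducing n widens both sampling distributions, so the test has less ability to distinguish Ha from H₀.

It increases.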